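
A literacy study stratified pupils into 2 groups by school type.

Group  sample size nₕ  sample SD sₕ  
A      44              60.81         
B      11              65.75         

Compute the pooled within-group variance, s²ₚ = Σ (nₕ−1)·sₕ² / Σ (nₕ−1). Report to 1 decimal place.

A: (44−1)·60.81² = 43·3697.8561 = 159007.8123
B: (11−1)·65.75² = 10·4323.0625 = 43230.625
Numerator = 202238.4373; denominator = Σ(nₕ−1) = 53.
s²ₚ = 202238.4373/53 = 3815.820... → 3815.8.

3815.8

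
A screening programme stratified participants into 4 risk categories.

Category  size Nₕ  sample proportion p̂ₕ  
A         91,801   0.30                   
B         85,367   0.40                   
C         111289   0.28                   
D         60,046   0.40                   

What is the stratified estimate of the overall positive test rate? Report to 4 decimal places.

0.3353

N = 91801 + 85367 + 111289 + 60046 = 348503.
Overall proportion = Σ (Nₕ/N)·p̂ₕ.
Σ Nₕp̂ₕ = 27540.3 + 34146.8 + 31160.92 + 24018.4 = 116866.42.
116866.42 / 348503 = 0.335338... → 0.3353.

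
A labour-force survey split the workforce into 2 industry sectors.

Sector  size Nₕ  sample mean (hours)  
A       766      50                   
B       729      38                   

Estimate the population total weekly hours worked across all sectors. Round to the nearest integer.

A: 766·50 = 38300
B: 729·38 = 27702
τ̂ = Σ Nₕx̄ₕ = 66002.

66002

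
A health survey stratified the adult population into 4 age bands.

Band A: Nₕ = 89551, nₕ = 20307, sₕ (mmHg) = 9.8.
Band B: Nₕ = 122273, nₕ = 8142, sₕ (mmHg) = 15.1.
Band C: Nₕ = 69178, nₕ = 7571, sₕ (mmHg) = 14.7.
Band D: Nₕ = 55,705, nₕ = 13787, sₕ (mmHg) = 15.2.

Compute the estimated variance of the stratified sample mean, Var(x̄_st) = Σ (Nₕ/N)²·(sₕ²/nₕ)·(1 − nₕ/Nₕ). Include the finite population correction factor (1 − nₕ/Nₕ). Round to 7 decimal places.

0.0051239

N = 336707. Term for each stratum: Wₕ²sₕ²/nₕ·(1−nₕ/Nₕ).
Var(x̄_st) = 0.0002586751 + 0.0034470906 + 0.0010729394 + 0.0003451500 = 0.0051238551 → 0.0051239.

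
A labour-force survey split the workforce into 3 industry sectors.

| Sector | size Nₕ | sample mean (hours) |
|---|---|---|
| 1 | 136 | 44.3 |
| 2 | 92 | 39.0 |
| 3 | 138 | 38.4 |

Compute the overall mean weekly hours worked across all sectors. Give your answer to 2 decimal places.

N = 366; weights Wₕ = Nₕ/N = (0.3716, 0.2514, 0.3770).
x̄_st = Σ Wₕ·x̄ₕ = 0.3716·44.3 + 0.2514·39.0 + 0.3770·38.4 ≈ 40.7432...
→ 40.74.

40.74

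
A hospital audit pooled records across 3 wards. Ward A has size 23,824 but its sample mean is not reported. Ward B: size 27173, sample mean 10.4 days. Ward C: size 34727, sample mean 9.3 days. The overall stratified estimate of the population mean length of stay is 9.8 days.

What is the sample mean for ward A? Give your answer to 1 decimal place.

Σ Nₕx̄ₕ = N·μ, so 23824·x̄_A = 85724·9.8 − (27173·10.4 + 34727·9.3).
= 840095.2 − 605560.3 = 234534.9.
x̄_A = 234534.9 / 23824 = 9.844... → 9.8.

9.8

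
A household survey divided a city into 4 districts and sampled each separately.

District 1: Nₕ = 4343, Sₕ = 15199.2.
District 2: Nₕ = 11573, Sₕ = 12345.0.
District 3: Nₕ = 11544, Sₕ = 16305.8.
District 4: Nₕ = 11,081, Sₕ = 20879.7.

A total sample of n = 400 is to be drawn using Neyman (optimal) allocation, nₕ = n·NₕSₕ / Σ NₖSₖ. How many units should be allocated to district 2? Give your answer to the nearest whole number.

91

1: NₕSₕ = 4343·15199.2 = 66010125.6
2: NₕSₕ = 11573·12345.0 = 142868685
3: NₕSₕ = 11544·16305.8 = 188234155.2
4: NₕSₕ = 11081·20879.7 = 231367955.7
Σ NₕSₕ = 628480921.5.
n_2 = 400·142868685/628480921.5 = 90.930... → 91.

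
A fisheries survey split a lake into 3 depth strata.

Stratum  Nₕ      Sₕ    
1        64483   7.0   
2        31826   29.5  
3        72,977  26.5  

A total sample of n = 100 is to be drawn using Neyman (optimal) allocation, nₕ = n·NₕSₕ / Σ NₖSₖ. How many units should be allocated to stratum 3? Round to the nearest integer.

1: NₕSₕ = 64483·7.0 = 451381
2: NₕSₕ = 31826·29.5 = 938867
3: NₕSₕ = 72977·26.5 = 1933890.5
Σ NₕSₕ = 3324138.5.
n_3 = 100·1933890.5/3324138.5 = 58.177... → 58.

58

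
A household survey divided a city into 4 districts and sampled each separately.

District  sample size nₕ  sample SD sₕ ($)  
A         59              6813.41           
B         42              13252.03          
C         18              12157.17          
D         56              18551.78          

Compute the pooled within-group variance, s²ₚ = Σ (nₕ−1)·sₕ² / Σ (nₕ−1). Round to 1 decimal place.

A: (59−1)·6813.41² = 58·46422555.8281 = 2692508238.0298
B: (42−1)·13252.03² = 41·175616299.1209 = 7200268263.9569
C: (18−1)·12157.17² = 17·147796782.4089 = 2512545300.9513
D: (56−1)·18551.78² = 55·344168541.1684 = 18929269764.262
Numerator = 31334591567.2; denominator = Σ(nₕ−1) = 171.
s²ₚ = 31334591567.2/171 = 183243225.539... → 183243225.5.

183243225.5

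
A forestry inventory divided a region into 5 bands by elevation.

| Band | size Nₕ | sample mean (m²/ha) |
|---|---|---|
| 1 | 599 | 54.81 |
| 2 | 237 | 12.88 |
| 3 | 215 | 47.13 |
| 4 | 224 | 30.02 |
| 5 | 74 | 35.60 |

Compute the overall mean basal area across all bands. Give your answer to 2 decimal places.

N = 599 + 237 + 215 + 224 + 74 = 1349.
Weight each subgroup mean by Nₕ/N and sum.
Σ Nₕx̄ₕ = 599·54.81 + 237·12.88 + 215·47.13 + 224·30.02 + 74·35.60 = 32831.19 + 3052.56 + 10132.95 + 6724.48 + 2634.4 = 55375.58.
Divide by N: 55375.58 / 1349 = 41.0494... → 41.05.

41.05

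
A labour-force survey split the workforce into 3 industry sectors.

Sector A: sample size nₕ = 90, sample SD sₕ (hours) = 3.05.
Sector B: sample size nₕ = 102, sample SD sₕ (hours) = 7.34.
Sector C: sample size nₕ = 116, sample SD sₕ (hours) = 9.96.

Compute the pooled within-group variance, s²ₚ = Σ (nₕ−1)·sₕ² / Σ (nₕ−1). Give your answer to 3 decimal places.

57.959

Degrees of freedom: 89 + 101 + 115 = 305.
Σ(nₕ−1)sₕ² = 89·9.3025 + 101·53.8756 + 115·99.2016 = 17677.5421.
s²ₚ = 17677.5421 / 305 = 57.95915... → 57.959.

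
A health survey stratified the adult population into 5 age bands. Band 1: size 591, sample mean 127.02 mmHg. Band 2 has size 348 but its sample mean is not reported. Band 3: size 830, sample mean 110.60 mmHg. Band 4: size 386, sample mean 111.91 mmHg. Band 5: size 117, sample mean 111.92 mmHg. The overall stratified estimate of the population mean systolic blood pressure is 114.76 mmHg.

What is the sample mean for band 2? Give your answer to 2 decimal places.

Σ Nₕx̄ₕ = N·μ, so 348·x̄_2 = 2272·114.76 − (591·127.02 + 830·110.60 + 386·111.91 + 117·111.92).
= 260734.72 − 223158.72 = 37576.
x̄_2 = 37576 / 348 = 107.9770... → 107.98.

107.98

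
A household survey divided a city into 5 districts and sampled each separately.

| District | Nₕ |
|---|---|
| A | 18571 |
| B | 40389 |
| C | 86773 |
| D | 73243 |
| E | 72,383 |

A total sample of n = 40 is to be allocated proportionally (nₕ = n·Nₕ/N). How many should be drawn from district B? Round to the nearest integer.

Share of district B = 40389/291359 = 0.13862.
Allocate 40 × 0.13862 = 5.545... → 6.

6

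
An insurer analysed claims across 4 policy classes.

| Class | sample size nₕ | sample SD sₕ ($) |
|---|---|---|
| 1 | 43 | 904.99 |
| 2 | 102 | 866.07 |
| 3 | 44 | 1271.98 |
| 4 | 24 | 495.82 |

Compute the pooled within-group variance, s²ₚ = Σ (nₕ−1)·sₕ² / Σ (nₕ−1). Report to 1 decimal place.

886992.7

Degrees of freedom: 42 + 101 + 43 + 23 = 209.
Σ(nₕ−1)sₕ² = 42·819006.9001 + 101·750077.2449 + 43·1617933.1204 + 23·245837.4724 = 185381477.5815.
s²ₚ = 185381477.5815 / 209 = 886992.716... → 886992.7.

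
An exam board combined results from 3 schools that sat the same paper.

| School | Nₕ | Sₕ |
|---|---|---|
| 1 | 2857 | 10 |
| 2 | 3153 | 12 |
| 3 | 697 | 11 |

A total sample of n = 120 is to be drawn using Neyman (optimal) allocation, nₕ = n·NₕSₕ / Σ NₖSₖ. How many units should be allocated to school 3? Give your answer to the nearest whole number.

12

Σ NₕSₕ = 2857·10 + 3153·12 + 697·11 = 74073.
Share for 3: 7667/74073 = 0.10351.
n_3 = 120 × 0.10351 = 12.421... → 12.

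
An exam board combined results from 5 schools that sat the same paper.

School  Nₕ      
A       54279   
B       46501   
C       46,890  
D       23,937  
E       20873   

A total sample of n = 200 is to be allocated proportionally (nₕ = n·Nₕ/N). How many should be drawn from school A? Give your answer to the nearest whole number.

Share of school A = 54279/192480 = 0.28200.
Allocate 200 × 0.28200 = 56.400... → 56.

56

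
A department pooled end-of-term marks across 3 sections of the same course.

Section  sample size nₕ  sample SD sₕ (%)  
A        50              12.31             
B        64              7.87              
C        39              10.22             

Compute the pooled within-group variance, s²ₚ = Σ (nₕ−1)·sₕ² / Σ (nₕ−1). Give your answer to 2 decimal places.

Degrees of freedom: 49 + 63 + 38 = 150.
Σ(nₕ−1)sₕ² = 49·151.5361 + 63·61.9369 + 38·104.4484 = 15296.3328.
s²ₚ = 15296.3328 / 150 = 101.9756... → 101.98.

101.98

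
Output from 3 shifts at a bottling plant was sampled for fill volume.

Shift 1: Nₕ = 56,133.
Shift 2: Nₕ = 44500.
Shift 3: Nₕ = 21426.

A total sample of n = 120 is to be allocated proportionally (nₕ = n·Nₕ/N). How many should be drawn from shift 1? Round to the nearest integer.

55

N = 56133 + 44500 + 21426 = 122059.
n_1 = 120·56133/122059 = 55.186... → 55.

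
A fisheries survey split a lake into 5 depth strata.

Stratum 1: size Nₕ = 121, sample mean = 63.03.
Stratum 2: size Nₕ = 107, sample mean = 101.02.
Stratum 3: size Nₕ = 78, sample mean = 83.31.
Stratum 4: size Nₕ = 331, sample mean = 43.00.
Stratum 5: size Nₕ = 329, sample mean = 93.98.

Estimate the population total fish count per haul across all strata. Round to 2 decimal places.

70086.37

1: 121·63.03 = 7626.63
2: 107·101.02 = 10809.14
3: 78·83.31 = 6498.18
4: 331·43.00 = 14233
5: 329·93.98 = 30919.42
τ̂ = Σ Nₕx̄ₕ = 70086.37.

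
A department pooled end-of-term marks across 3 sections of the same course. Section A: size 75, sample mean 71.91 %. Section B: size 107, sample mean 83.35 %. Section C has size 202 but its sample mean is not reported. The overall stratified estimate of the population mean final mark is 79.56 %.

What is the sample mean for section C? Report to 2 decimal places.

Σ Nₕx̄ₕ = N·μ, so 202·x̄_C = 384·79.56 − (75·71.91 + 107·83.35).
= 30551.04 − 14311.7 = 16239.34.
x̄_C = 16239.34 / 202 = 80.3928... → 80.39.

80.39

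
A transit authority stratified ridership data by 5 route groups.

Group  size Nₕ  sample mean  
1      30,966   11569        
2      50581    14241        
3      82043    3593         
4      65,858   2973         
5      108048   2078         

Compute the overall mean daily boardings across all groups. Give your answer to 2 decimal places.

5314.64

x̄_st = (Σ Nₕx̄ₕ) / (Σ Nₕ) = (30966·11569 + 50581·14241 + 82043·3593 + 65858·2973 + 108048·2078) / 337496
= 1793669752 / 337496 = 5314.6400... → 5314.64.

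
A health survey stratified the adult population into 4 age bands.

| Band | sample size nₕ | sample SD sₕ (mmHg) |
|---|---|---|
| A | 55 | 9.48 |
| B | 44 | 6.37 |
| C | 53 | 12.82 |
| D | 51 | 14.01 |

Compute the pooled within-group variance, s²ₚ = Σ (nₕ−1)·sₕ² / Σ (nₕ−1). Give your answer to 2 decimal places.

125.42

Degrees of freedom: 54 + 43 + 52 + 50 = 199.
Σ(nₕ−1)sₕ² = 54·89.8704 + 43·40.5769 + 52·164.3524 + 50·196.2801 = 24958.1381.
s²ₚ = 24958.1381 / 199 = 125.4178... → 125.42.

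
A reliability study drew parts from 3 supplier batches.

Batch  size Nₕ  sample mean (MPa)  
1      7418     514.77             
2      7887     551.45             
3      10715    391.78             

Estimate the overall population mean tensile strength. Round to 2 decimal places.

N = 26020; weights Wₕ = Nₕ/N = (0.2851, 0.3031, 0.4118).
x̄_st = Σ Wₕ·x̄ₕ = 0.2851·514.77 + 0.3031·551.45 + 0.4118·391.78 ≈ 475.2411...
→ 475.24.

475.24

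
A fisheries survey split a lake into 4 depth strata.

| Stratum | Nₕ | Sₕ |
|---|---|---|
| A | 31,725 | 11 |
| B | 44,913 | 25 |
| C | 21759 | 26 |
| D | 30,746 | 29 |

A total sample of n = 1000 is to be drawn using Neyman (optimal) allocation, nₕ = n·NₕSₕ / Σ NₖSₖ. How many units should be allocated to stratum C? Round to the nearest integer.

193

A: NₕSₕ = 31725·11 = 348975
B: NₕSₕ = 44913·25 = 1122825
C: NₕSₕ = 21759·26 = 565734
D: NₕSₕ = 30746·29 = 891634
Σ NₕSₕ = 2929168.
n_C = 1000·565734/2929168 = 193.138... → 193.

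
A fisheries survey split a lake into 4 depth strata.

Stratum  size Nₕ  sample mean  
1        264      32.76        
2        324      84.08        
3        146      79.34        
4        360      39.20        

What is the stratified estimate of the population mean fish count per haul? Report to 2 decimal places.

N = 264 + 324 + 146 + 360 = 1094.
Weight each subgroup mean by Nₕ/N and sum.
Σ Nₕx̄ₕ = 264·32.76 + 324·84.08 + 146·79.34 + 360·39.20 = 8648.64 + 27241.92 + 11583.64 + 14112 = 61586.2.
Divide by N: 61586.2 / 1094 = 56.2945... → 56.29.

56.29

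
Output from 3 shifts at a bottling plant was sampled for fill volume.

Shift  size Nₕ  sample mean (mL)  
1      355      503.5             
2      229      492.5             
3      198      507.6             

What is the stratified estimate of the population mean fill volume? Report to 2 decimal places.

501.32

N = 782; weights Wₕ = Nₕ/N = (0.4540, 0.2928, 0.2532).
x̄_st = Σ Wₕ·x̄ₕ = 0.4540·503.5 + 0.2928·492.5 + 0.2532·507.6 ≈ 501.3169...
→ 501.32.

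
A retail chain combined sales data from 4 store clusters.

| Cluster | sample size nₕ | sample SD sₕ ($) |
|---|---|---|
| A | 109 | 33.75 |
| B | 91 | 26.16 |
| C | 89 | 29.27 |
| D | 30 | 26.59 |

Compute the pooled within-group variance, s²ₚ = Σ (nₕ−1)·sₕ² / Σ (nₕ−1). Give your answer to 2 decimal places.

890.50

Degrees of freedom: 108 + 90 + 88 + 29 = 315.
Σ(nₕ−1)sₕ² = 108·1139.0625 + 90·684.3456 + 88·856.7329 + 29·707.0281 = 280506.1641.
s²ₚ = 280506.1641 / 315 = 890.4958... → 890.50.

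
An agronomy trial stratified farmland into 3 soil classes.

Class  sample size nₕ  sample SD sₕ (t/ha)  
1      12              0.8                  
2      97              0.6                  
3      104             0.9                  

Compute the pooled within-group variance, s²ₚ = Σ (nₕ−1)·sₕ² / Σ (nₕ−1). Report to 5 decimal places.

1: (12−1)·0.8² = 11·0.64 = 7.04
2: (97−1)·0.6² = 96·0.36 = 34.56
3: (104−1)·0.9² = 103·0.81 = 83.43
Numerator = 125.03; denominator = Σ(nₕ−1) = 210.
s²ₚ = 125.03/210 = 0.5953810... → 0.59538.

0.59538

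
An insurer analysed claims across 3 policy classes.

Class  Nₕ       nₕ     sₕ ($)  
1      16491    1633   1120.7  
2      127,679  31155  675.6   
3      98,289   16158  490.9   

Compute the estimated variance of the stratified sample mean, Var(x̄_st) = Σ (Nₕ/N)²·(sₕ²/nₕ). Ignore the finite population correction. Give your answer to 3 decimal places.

N = 242459; Wₕ = Nₕ/N.
class 1: (16491/242459)²·1120.7²/1633 = 3.558033
class 2: (127679/242459)²·675.6²/31155 = 4.062692
class 3: (98289/242459)²·490.9²/16158 = 2.450934
Sum = 10.071658 → 10.072.

10.072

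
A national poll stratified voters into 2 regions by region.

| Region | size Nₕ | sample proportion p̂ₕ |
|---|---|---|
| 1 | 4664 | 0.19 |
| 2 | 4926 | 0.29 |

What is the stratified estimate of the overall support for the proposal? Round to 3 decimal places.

N = 4664 + 4926 = 9590.
Overall proportion = Σ (Nₕ/N)·p̂ₕ.
Σ Nₕp̂ₕ = 886.16 + 1428.54 = 2314.7.
2314.7 / 9590 = 0.24137... → 0.241.

0.241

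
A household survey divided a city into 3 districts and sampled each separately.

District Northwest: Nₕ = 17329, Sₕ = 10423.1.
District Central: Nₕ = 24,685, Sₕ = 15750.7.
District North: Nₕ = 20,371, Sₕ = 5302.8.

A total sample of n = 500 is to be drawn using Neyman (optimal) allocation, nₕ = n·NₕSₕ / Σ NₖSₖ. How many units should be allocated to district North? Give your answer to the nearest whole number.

80

Σ NₕSₕ = 17329·10423.1 + 24685·15750.7 + 20371·5302.8 = 677451268.2.
Share for North: 108023338.8/677451268.2 = 0.15946.
n_North = 500 × 0.15946 = 79.728... → 80.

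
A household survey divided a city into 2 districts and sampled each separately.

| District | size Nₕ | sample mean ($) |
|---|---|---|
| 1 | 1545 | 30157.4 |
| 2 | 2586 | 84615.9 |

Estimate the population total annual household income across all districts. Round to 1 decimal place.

Population total = Σ Nₕ·x̄ₕ (each stratum's size times its mean).
1545·30157.4 + 2586·84615.9 = 46593183 + 218816717.4 = 265409900.4.

265409900.4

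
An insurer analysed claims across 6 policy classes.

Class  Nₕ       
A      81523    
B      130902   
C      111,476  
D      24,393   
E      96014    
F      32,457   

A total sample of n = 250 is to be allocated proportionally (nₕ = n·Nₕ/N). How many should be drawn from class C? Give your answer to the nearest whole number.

58

N = 81523 + 130902 + 111476 + 24393 + 96014 + 32457 = 476765.
n_C = 250·111476/476765 = 58.454... → 58.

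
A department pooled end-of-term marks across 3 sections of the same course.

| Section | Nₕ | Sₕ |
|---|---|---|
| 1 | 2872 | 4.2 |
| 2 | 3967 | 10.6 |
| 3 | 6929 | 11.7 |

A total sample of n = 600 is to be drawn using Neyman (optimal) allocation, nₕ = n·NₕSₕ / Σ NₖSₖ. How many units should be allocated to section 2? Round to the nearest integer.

1: NₕSₕ = 2872·4.2 = 12062.4
2: NₕSₕ = 3967·10.6 = 42050.2
3: NₕSₕ = 6929·11.7 = 81069.3
Σ NₕSₕ = 135181.9.
n_2 = 600·42050.2/135181.9 = 186.638... → 187.

187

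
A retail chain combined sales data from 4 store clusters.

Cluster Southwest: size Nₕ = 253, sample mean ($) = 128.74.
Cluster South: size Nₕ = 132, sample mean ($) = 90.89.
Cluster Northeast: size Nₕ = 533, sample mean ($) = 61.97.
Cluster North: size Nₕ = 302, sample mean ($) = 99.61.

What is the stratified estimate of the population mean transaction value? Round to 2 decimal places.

N = 1220; weights Wₕ = Nₕ/N = (0.2074, 0.1082, 0.4369, 0.2475).
x̄_st = Σ Wₕ·x̄ₕ = 0.2074·128.74 + 0.1082·90.89 + 0.4369·61.97 + 0.2475·99.61 ≈ 88.2631...
→ 88.26.

88.26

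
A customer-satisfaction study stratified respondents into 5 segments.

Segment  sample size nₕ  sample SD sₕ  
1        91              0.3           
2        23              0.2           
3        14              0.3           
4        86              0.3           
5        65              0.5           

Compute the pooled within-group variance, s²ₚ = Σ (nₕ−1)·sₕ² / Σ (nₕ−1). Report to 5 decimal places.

0.12336

1: (91−1)·0.3² = 90·0.09 = 8.1
2: (23−1)·0.2² = 22·0.04 = 0.88
3: (14−1)·0.3² = 13·0.09 = 1.17
4: (86−1)·0.3² = 85·0.09 = 7.65
5: (65−1)·0.5² = 64·0.25 = 16
Numerator = 33.8; denominator = Σ(nₕ−1) = 274.
s²ₚ = 33.8/274 = 0.1233577... → 0.12336.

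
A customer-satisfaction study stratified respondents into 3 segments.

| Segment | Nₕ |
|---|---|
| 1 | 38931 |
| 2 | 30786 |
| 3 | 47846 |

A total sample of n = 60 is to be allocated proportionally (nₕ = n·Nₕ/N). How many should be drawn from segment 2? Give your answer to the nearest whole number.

16

Share of segment 2 = 30786/117563 = 0.26187.
Allocate 60 × 0.26187 = 15.712... → 16.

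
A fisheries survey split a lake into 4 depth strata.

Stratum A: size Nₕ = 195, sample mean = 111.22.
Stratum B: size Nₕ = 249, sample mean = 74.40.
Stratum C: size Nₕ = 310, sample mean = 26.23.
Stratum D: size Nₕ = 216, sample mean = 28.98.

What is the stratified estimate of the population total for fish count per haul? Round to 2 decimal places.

Estimate total by summing Nₕ·x̄ₕ over strata.
195·111.22 + 249·74.40 + 310·26.23 + 216·28.98 = 21687.9 + 18525.6 + 8131.3 + 6259.68 = 54604.48.

54604.48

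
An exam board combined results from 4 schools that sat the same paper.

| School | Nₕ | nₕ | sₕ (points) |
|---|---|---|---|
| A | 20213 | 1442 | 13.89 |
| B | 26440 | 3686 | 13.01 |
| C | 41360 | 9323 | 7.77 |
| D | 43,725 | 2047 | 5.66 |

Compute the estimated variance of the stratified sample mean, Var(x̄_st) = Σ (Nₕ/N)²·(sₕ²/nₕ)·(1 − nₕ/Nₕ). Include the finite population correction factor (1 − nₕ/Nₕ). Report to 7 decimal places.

N = 131738; Wₕ = Nₕ/N.
school A: (20213/131738)²·13.89²/1442·(1 − 1442/20213) = 0.0029250634
school B: (26440/131738)²·13.01²/3686·(1 − 3686/26440) = 0.0015918287
school C: (41360/131738)²·7.77²/9323·(1 − 9323/41360) = 0.0004944206
school D: (43725/131738)²·5.66²/2047·(1 − 2047/43725) = 0.0016433481
Sum = 0.0066546609 → 0.0066547.

0.0066547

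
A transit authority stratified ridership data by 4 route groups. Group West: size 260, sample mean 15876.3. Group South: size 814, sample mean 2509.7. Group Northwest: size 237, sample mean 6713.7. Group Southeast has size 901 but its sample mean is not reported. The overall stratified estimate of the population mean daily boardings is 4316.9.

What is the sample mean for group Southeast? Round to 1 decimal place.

1983.5

N = 260 + 814 + 237 + 901 = 2212.
Overall total = μ·N = 4316.9·2212 = 9548982.8.
Subtract the known strata: 260·15876.3 + 814·2509.7 + 237·6713.7 = 7761880.7.
Remaining total for group Southeast: 9548982.8 − 7761880.7 = 1787102.1.
Divide by its size: 1787102.1 / 901 = 1983.465... → 1983.5.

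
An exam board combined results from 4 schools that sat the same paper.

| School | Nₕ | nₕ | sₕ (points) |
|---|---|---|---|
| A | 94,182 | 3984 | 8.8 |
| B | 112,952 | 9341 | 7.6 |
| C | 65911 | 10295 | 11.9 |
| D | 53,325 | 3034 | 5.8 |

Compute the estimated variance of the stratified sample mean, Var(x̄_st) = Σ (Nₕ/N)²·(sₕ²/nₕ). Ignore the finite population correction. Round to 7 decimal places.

0.0032163

N = 326370; Wₕ = Nₕ/N.
school A: (94182/326370)²·8.8²/3984 = 0.0016186814
school B: (112952/326370)²·7.6²/9341 = 0.0007406298
school C: (65911/326370)²·11.9²/10295 = 0.0005610001
school D: (53325/326370)²·5.8²/3034 = 0.0002959932
Sum = 0.0032163044 → 0.0032163.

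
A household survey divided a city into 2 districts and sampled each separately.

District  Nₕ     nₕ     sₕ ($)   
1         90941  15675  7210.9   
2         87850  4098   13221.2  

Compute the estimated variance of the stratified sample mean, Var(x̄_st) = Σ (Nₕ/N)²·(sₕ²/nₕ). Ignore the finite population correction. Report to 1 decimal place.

N = 178791. Term for each stratum: Wₕ²sₕ²/nₕ.
Var(x̄_st) = 858.2218 + 10298.2166 = 11156.4384 → 11156.4.

11156.4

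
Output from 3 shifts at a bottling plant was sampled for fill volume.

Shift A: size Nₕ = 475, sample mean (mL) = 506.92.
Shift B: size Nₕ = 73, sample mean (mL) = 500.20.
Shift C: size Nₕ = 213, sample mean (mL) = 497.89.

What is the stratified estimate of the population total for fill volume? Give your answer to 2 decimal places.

A: 475·506.92 = 240787
B: 73·500.20 = 36514.6
C: 213·497.89 = 106050.57
τ̂ = Σ Nₕx̄ₕ = 383352.17.

383352.17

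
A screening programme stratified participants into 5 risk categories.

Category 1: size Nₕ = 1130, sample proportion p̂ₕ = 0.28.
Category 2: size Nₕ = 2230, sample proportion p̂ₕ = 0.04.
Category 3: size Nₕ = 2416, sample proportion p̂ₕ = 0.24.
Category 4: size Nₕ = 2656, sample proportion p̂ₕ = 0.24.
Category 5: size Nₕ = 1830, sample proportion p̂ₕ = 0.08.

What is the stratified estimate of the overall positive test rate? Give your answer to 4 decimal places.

Wₕ = Nₕ/N with N = 10262: 0.1101, 0.2173, 0.2354, 0.2588, 0.1783.
p̂_st = 0.1101·0.28 + 0.2173·0.04 + 0.2354·0.24 + 0.2588·0.24 + 0.1783·0.08 ≈ 0.172411... → 0.1724.

0.1724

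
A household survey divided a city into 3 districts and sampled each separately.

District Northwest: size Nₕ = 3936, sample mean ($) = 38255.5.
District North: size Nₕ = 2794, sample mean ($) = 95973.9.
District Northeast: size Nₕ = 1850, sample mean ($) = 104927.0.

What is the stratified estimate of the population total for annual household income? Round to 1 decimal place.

612839674.6

Northwest: 3936·38255.5 = 150573648
North: 2794·95973.9 = 268151076.6
Northeast: 1850·104927.0 = 194114950
τ̂ = Σ Nₕx̄ₕ = 612839674.6.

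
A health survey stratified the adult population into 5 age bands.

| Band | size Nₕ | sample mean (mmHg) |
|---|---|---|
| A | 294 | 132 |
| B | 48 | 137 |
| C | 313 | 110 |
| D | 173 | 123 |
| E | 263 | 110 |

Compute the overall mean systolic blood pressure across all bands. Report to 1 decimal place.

x̄_st = (Σ Nₕx̄ₕ) / (Σ Nₕ) = (294·132 + 48·137 + 313·110 + 173·123 + 263·110) / 1091
= 130023 / 1091 = 119.178... → 119.2.

119.2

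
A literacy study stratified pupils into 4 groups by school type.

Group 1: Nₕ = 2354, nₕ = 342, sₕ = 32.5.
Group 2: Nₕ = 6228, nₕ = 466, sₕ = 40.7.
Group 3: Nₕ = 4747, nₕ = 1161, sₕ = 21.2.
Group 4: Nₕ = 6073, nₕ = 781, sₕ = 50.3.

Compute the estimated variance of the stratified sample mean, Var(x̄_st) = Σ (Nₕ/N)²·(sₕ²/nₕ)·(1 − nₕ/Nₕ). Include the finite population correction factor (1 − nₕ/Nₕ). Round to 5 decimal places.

0.67181

N = 19402; Wₕ = Nₕ/N.
group 1: (2354/19402)²·32.5²/342·(1 − 342/2354) = 0.03885814
group 2: (6228/19402)²·40.7²/466·(1 − 466/6228) = 0.33886894
group 3: (4747/19402)²·21.2²/1161·(1 − 1161/4747) = 0.01750556
group 4: (6073/19402)²·50.3²/781·(1 − 781/6073) = 0.27657636
Sum = 0.67180900 → 0.67181.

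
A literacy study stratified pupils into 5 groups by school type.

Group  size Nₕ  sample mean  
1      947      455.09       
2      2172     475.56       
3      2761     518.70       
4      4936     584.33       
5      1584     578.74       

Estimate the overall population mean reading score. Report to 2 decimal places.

540.08

x̄_st = (Σ Nₕx̄ₕ) / (Σ Nₕ) = (947·455.09 + 2172·475.56 + 2761·518.70 + 4936·584.33 + 1584·578.74) / 12400
= 6696994.29 / 12400 = 540.0802... → 540.08.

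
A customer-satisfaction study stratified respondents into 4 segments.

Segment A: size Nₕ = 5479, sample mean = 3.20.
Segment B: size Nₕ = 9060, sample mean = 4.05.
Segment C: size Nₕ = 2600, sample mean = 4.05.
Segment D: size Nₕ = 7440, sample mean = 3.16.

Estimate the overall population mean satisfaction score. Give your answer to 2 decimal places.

3.59

N = 24579; weights Wₕ = Nₕ/N = (0.2229, 0.3686, 0.1058, 0.3027).
x̄_st = Σ Wₕ·x̄ₕ = 0.2229·3.20 + 0.3686·4.05 + 0.1058·4.05 + 0.3027·3.16 ≈ 3.5911...
→ 3.59.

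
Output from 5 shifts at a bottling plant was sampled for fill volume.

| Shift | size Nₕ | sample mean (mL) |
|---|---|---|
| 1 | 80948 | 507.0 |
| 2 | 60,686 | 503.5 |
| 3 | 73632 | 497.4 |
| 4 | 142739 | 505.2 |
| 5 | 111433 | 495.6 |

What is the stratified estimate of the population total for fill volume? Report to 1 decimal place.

Estimate total by summing Nₕ·x̄ₕ over strata.
80948·507.0 + 60686·503.5 + 73632·497.4 + 142739·505.2 + 111433·495.6 = 41040636 + 30555401 + 36624556.8 + 72111742.8 + 55226194.8 = 235558531.4.

235558531.4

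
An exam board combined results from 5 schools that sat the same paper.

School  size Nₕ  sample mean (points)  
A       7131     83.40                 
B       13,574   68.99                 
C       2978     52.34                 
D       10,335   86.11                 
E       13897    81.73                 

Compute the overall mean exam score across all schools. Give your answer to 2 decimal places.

N = 47915; weights Wₕ = Nₕ/N = (0.1488, 0.2833, 0.0622, 0.2157, 0.2900).
x̄_st = Σ Wₕ·x̄ₕ = 0.1488·83.40 + 0.2833·68.99 + 0.0622·52.34 + 0.2157·86.11 + 0.2900·81.73 ≈ 77.4875...
→ 77.49.

77.49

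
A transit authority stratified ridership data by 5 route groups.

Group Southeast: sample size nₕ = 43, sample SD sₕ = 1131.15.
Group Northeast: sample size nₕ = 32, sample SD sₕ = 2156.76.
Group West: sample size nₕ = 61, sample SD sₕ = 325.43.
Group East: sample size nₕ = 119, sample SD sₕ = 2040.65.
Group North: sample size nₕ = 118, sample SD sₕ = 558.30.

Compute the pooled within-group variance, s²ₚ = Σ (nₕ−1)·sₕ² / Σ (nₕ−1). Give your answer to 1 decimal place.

1989521.4

Degrees of freedom: 42 + 31 + 60 + 118 + 117 = 368.
Σ(nₕ−1)sₕ² = 42·1279500.3225 + 31·4651613.6976 + 60·105904.6849 + 118·4164252.4225 + 117·311698.89 = 732143875.2496.
s²ₚ = 732143875.2496 / 368 = 1989521.400... → 1989521.4.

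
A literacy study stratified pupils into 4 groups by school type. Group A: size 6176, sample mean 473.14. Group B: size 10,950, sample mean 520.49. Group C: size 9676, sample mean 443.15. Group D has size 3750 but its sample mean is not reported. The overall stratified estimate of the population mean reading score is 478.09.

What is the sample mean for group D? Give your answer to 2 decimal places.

452.59

Σ Nₕx̄ₕ = N·μ, so 3750·x̄_D = 30552·478.09 − (6176·473.14 + 10950·520.49 + 9676·443.15).
= 14606605.68 − 12909397.54 = 1697208.14.
x̄_D = 1697208.14 / 3750 = 452.5888... → 452.59.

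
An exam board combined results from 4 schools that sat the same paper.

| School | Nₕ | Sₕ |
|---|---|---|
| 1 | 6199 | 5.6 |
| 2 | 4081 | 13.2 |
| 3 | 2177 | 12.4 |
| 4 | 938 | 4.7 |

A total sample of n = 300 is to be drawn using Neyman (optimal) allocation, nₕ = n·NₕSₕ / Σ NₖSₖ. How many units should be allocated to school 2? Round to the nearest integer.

Σ NₕSₕ = 6199·5.6 + 4081·13.2 + 2177·12.4 + 938·4.7 = 119987.
Share for 2: 53869.2/119987 = 0.44896.
n_2 = 300 × 0.44896 = 134.688... → 135.

135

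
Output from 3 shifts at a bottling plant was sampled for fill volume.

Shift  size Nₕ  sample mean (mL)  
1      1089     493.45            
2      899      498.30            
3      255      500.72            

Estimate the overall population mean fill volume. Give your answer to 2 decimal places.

496.22

x̄_st = (Σ Nₕx̄ₕ) / (Σ Nₕ) = (1089·493.45 + 899·498.30 + 255·500.72) / 2243
= 1113022.35 / 2243 = 496.2204... → 496.22.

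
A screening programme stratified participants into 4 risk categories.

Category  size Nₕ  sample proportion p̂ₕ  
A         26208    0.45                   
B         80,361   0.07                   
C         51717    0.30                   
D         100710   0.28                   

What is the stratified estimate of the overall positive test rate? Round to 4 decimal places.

Wₕ = Nₕ/N with N = 258996: 0.1012, 0.3103, 0.1997, 0.3888.
p̂_st = 0.1012·0.45 + 0.3103·0.07 + 0.1997·0.30 + 0.3888·0.28 ≈ 0.236038... → 0.2360.

0.2360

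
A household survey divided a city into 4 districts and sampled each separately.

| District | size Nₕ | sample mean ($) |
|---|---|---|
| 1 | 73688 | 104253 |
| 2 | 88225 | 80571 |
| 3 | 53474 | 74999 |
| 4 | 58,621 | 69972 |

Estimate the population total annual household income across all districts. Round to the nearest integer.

22902896677

Estimate total by summing Nₕ·x̄ₕ over strata.
73688·104253 + 88225·80571 + 53474·74999 + 58621·69972 = 7682195064 + 7108376475 + 4010496526 + 4101828612 = 22902896677.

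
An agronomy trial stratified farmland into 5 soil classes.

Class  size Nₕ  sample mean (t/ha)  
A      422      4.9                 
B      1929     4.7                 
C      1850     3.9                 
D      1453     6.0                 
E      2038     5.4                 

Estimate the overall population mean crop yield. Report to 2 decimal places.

4.95

x̄_st = (Σ Nₕx̄ₕ) / (Σ Nₕ) = (422·4.9 + 1929·4.7 + 1850·3.9 + 1453·6.0 + 2038·5.4) / 7692
= 38072.3 / 7692 = 4.9496... → 4.95.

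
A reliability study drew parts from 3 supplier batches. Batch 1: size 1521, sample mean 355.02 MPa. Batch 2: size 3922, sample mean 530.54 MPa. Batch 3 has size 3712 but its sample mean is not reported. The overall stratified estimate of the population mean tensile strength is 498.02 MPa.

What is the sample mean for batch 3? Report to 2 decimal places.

Σ Nₕx̄ₕ = N·μ, so 3712·x̄_3 = 9155·498.02 − (1521·355.02 + 3922·530.54).
= 4559373.1 − 2620763.3 = 1938609.8.
x̄_3 = 1938609.8 / 3712 = 522.2548... → 522.25.

522.25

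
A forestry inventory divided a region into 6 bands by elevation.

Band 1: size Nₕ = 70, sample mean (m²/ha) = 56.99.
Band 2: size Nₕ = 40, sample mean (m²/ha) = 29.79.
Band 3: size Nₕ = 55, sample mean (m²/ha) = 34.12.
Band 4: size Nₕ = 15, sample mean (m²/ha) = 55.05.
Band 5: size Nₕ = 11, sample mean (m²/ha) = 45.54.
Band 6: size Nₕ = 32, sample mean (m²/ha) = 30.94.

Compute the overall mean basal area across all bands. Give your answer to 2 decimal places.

N = 70 + 40 + 55 + 15 + 11 + 32 = 223.
The stratified mean weights each stratum mean by its population share Nₕ/N.
Σ Nₕx̄ₕ = 70·56.99 + 40·29.79 + 55·34.12 + 15·55.05 + 11·45.54 + 32·30.94 = 3989.3 + 1191.6 + 1876.6 + 825.75 + 500.94 + 990.08 = 9374.27.
Divide by N: 9374.27 / 223 = 42.0371... → 42.04.

42.04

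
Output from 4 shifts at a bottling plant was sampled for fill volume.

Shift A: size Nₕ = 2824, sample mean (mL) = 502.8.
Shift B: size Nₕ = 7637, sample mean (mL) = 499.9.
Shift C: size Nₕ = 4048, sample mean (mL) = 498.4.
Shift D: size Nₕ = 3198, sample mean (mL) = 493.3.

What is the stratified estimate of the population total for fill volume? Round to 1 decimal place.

Estimate total by summing Nₕ·x̄ₕ over strata.
2824·502.8 + 7637·499.9 + 4048·498.4 + 3198·493.3 = 1419907.2 + 3817736.3 + 2017523.2 + 1577573.4 = 8832740.1.

8832740.1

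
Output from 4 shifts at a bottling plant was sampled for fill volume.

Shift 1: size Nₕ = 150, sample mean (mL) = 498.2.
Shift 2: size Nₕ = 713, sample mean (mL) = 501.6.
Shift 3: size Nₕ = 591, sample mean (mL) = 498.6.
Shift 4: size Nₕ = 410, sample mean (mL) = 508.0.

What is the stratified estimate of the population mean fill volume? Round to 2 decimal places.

N = 150 + 713 + 591 + 410 = 1864.
Overall mean = Σ (Nₕ/N)·x̄ₕ — weight by population share, not a simple average.
Σ Nₕx̄ₕ = 150·498.2 + 713·501.6 + 591·498.6 + 410·508.0 = 74730 + 357640.8 + 294672.6 + 208280 = 935323.4.
Divide by N: 935323.4 / 1864 = 501.7829... → 501.78.

501.78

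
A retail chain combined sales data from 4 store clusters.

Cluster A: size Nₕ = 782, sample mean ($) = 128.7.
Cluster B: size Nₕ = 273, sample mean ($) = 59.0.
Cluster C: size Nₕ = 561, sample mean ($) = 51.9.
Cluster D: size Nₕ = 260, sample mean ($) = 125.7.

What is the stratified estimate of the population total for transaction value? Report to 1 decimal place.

178548.3

Estimate total by summing Nₕ·x̄ₕ over strata.
782·128.7 + 273·59.0 + 561·51.9 + 260·125.7 = 100643.4 + 16107 + 29115.9 + 32682 = 178548.3.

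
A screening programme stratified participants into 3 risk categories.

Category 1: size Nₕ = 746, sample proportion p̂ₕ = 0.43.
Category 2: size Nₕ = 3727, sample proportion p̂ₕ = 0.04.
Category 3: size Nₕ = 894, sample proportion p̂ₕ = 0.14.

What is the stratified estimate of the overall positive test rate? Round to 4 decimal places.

Wₕ = Nₕ/N with N = 5367: 0.1390, 0.6944, 0.1666.
p̂_st = 0.1390·0.43 + 0.6944·0.04 + 0.1666·0.14 ≈ 0.110866... → 0.1109.

0.1109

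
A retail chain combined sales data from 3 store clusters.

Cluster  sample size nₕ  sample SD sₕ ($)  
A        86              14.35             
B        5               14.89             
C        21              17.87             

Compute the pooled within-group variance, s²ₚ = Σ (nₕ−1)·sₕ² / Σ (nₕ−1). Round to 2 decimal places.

227.31

A: (86−1)·14.35² = 85·205.9225 = 17503.4125
B: (5−1)·14.89² = 4·221.7121 = 886.8484
C: (21−1)·17.87² = 20·319.3369 = 6386.738
Numerator = 24776.9989; denominator = Σ(nₕ−1) = 109.
s²ₚ = 24776.9989/109 = 227.3119... → 227.31.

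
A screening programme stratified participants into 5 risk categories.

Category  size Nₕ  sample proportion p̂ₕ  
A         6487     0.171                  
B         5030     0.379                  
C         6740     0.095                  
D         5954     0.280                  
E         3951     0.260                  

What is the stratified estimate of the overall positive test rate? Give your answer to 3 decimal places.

Wₕ = Nₕ/N with N = 28162: 0.2303, 0.1786, 0.2393, 0.2114, 0.1403.
p̂_st = 0.2303·0.171 + 0.1786·0.379 + 0.2393·0.095 + 0.2114·0.280 + 0.1403·0.260 ≈ 0.22549... → 0.225.

0.225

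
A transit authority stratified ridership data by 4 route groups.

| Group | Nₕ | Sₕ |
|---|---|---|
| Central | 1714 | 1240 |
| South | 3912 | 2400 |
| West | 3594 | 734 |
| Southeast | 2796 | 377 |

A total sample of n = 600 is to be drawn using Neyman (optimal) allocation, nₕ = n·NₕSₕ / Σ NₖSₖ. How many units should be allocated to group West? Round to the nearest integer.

Σ NₕSₕ = 1714·1240 + 3912·2400 + 3594·734 + 2796·377 = 15206248.
Share for West: 2637996/15206248 = 0.17348.
n_West = 600 × 0.17348 = 104.089... → 104.

104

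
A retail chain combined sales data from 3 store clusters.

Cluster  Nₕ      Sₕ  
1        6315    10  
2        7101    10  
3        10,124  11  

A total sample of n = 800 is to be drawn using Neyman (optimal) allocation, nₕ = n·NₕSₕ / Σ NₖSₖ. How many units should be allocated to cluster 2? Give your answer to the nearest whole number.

Σ NₕSₕ = 6315·10 + 7101·10 + 10124·11 = 245524.
Share for 2: 71010/245524 = 0.28922.
n_2 = 800 × 0.28922 = 231.375... → 231.

231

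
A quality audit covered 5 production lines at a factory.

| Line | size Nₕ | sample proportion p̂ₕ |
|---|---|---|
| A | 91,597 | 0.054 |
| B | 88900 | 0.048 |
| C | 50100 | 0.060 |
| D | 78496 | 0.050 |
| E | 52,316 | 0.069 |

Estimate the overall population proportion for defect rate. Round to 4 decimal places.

N = 91597 + 88900 + 50100 + 78496 + 52316 = 361409.
Overall proportion = Σ (Nₕ/N)·p̂ₕ.
Σ Nₕp̂ₕ = 4946.238 + 4267.2 + 3006 + 3924.8 + 3609.804 = 19754.042.
19754.042 / 361409 = 0.054658... → 0.0547.

0.0547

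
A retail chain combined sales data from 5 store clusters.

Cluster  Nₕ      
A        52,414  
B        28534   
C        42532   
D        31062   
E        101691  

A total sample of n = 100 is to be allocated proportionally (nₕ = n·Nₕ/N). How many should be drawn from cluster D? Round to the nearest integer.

N = 52414 + 28534 + 42532 + 31062 + 101691 = 256233.
n_D = 100·31062/256233 = 12.123... → 12.

12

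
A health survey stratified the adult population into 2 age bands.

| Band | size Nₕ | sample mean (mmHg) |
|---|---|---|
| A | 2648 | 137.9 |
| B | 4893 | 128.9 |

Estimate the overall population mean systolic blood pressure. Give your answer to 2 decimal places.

N = 7541; weights Wₕ = Nₕ/N = (0.3511, 0.6489).
x̄_st = Σ Wₕ·x̄ₕ = 0.3511·137.9 + 0.6489·128.9 ≈ 132.0603...
→ 132.06.

132.06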